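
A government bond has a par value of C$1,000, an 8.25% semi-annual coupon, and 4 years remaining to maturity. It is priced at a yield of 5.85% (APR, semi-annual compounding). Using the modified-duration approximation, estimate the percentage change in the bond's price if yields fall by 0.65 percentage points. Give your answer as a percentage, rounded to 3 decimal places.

+2.217%

Periodic yield y = 0.02925. Modified duration first:
  t   CF        PV=CF/(1+0.02925)^t    t·PV
  1        41.25        40.0777        40.0777
  2        41.25        38.9388        77.8775
  3        41.25        37.8322       113.4965
  4        41.25        36.7570       147.0281
  5        41.25        35.7124       178.5622
  6        41.25        34.6975       208.1852
  7        41.25        33.7115       235.9804
  8     1,041.25       826.7763     6,614.2103
  Σ                  1,084.5035     7,615.4180
P = 1,084.5035; D_Mac = 7.02203 half-year periods = 3.51102 yrs; D_mod = 3.51102/(1+0.02925) = 3.41124 yrs.
ΔP/P ≈ -D_mod · Δy = -3.41124 × (-0.0065) = +0.022173 = +2.2173%.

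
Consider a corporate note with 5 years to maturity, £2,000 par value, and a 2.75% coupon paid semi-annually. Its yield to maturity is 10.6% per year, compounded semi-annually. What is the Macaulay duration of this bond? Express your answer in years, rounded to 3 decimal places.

4.633 years

Periodic yield y = 0.053. Discount each cash flow and weight by its period:
  t   CF        PV=CF/(1+0.053)^t    t·PV
  1        27.50        26.1159        26.1159
  2        27.50        24.8014        49.6028
  3        27.50        23.5531        70.6592
  4        27.50        22.3676        89.4704
  5        27.50        21.2418       106.2089
  6        27.50        20.1726       121.0358
  7        27.50        19.1573       134.1010
  8        27.50        18.1931       145.5445
  9        27.50        17.2774       155.4962
  10    2,027.50     1,209.6985    12,096.9852
  Σ                  1,402.5785    12,995.2198
Price P = Σ PV = 1,402.5785.
Macaulay duration = Σ(t·PV) / P = 12,995.2198 / 1,402.5785 = 9.26524 half-year periods.
In years: 9.26524 / 2 = 4.63262 years.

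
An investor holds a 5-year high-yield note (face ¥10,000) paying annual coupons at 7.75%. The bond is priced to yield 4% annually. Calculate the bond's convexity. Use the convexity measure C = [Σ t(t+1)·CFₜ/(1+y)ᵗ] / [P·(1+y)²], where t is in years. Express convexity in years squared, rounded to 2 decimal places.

With y = 0.04:
  t   CF        PV=CF/(1+0.04)^t    t·PV        t(t+1)·PV
  1       775.00       745.1923       745.1923       1,490.3846
  2       775.00       716.5311     1,433.0621       4,299.1864
  3       775.00       688.9722     2,066.9165       8,267.6661
  4       775.00       662.4732     2,649.8930      13,249.4650
  5    10,775.00     8,856.2646    44,281.3229     265,687.9373
  Σ                 11,669.4334    51,176.3868     292,994.6394
P = 11,669.4334.
Convexity = Σ t(t+1)·PV / [P·(1+y)²] = 292,994.6394 / (11,669.4334 × 1.081600) = 23.21364.

23.21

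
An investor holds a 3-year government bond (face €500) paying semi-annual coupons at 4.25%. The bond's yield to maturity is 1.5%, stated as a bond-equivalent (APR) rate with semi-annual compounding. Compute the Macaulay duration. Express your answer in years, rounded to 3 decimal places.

Periodic yield y = 0.0075. Discount each cash flow and weight by its period:
  t   CF        PV=CF/(1+0.0075)^t    t·PV
  1       10.625        10.5459        10.5459
  2       10.625        10.4674        20.9348
  3       10.625        10.3895        31.1684
  4       10.625        10.3121        41.2486
  5       10.625        10.2354        51.1769
  6      510.625       488.2382     2,929.4291
  Σ                    540.1885     3,084.5037
Price P = Σ PV = 540.1885.
Macaulay duration = Σ(t·PV) / P = 3,084.5037 / 540.1885 = 5.71005 half-year periods.
In years: 5.71005 / 2 = 2.85503 years.

2.855 years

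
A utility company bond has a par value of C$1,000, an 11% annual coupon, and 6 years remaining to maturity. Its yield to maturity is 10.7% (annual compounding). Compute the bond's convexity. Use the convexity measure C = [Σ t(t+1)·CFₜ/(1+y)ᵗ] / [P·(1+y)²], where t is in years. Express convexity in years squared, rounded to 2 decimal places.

24.57

With y = 0.107:
  t   CF        PV=CF/(1+0.107)^t    t·PV        t(t+1)·PV
  1       110.00        99.3677        99.3677         198.7353
  2       110.00        89.7630       179.5260         538.5781
  3       110.00        81.0867       243.2602         973.0408
  4       110.00        73.2491       292.9963       1,464.9817
  5       110.00        66.1690       330.8450       1,985.0700
  6     1,110.00       603.1666     3,618.9993      25,332.9954
  Σ                  1,012.8021     4,764.9946      30,493.4014
P = 1,012.8021.
Convexity = Σ t(t+1)·PV / [P·(1+y)²] = 30,493.4014 / (1,012.8021 × 1.225449) = 24.56892.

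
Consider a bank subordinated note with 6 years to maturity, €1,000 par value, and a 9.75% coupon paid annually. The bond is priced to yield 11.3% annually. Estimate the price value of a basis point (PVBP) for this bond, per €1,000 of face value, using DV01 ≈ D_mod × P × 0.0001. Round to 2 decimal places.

€0.40

Periodic yield y = 0.113.
  t   CF        PV=CF/(1+0.113)^t    t·PV
  1        97.50        87.6011        87.6011
  2        97.50        78.7072       157.4143
  3        97.50        70.7162       212.1487
  4        97.50        63.5366       254.1464
  5        97.50        57.0859       285.4295
  6     1,097.50       577.3425     3,464.0551
  Σ                    934.9895     4,460.7951
P = 934.9895; D_Mac = 4.77096 yrs; D_mod = 4.28657 yrs.
DV01 ≈ 4.28657 × 934.9895 × 0.0001 = 0.400790.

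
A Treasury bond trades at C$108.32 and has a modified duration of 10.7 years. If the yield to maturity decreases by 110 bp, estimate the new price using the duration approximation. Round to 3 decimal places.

C$121.069

Duration approximation: ΔP/P ≈ -D_mod · Δy = -10.7 × (-0.011) = +0.117700.
New price ≈ 108.32 × (1 + 0.117700) = 121.069264.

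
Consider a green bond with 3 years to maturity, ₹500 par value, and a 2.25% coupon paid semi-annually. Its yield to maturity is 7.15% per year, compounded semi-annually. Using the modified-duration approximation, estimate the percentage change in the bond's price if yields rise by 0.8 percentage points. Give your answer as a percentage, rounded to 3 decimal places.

-2.248%

Periodic yield y = 0.03575. Modified duration first:
  t   CF        PV=CF/(1+0.03575)^t    t·PV
  1        5.625         5.4308         5.4308
  2        5.625         5.2434        10.4868
  3        5.625         5.0624        15.1872
  4        5.625         4.8877        19.5507
  5        5.625         4.7190        23.5949
  6      505.625       409.5424     2,457.2545
  Σ                    434.8857     2,531.5050
P = 434.8857; D_Mac = 5.82108 half-year periods = 2.91054 yrs; D_mod = 2.91054/(1+0.03575) = 2.81008 yrs.
ΔP/P ≈ -D_mod · Δy = -2.81008 × (+0.008) = -0.022481 = -2.2481%.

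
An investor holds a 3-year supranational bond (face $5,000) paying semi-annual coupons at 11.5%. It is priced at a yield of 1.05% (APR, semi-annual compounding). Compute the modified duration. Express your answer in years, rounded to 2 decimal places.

2.66 years

Periodic yield y = 0.00525. First find Macaulay duration:
  t   CF        PV=CF/(1+0.00525)^t    t·PV
  1       287.50       285.9985       285.9985
  2       287.50       284.5049       569.0097
  3       287.50       283.0190       849.0570
  4       287.50       281.5409     1,126.1637
  5       287.50       280.0705     1,400.3527
  6     5,287.50     5,123.9619    30,743.7713
  Σ                  6,539.0957    34,974.3529
P = 6,539.0957; Macaulay duration = 34,974.3529 / 6,539.0957 = 5.34850 half-year periods = 2.67425 years.
Modified duration = D_Mac / (1 + y) = 2.67425 / 1.00525 = 2.66028 years.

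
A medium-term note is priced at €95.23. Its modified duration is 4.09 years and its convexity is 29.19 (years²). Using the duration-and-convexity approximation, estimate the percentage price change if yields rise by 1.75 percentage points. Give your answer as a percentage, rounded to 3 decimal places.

-6.711%

Duration effect: -D_mod·Δy = -4.09 × (+0.0175) = -0.071575
Convexity effect: ½·C·(Δy)² = 0.5 × 29.19 × (0.0175)² = +0.00446971875
ΔP/P ≈ -0.071575 + 0.00446971875 = -0.06710528125
= -6.710528125%.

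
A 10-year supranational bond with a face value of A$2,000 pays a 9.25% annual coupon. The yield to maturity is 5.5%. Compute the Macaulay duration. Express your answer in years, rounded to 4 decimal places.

Periodic yield y = 0.055. Discount each cash flow and weight by its year:
  t   CF        PV=CF/(1+0.055)^t    t·PV
  1       185.00       175.3555       175.3555
  2       185.00       166.2137       332.4274
  3       185.00       157.5485       472.6456
  4       185.00       149.3351       597.3404
  5       185.00       141.5499       707.7493
  6       185.00       134.1705       805.0229
  7       185.00       127.1758       890.2307
  8       185.00       120.5458       964.3663
  9       185.00       114.2614     1,028.3527
  10    2,185.00     1,279.1658    12,791.6582
  Σ                  2,565.3219    18,765.1488
Price P = Σ PV = 2,565.3219.
Macaulay duration = Σ(t·PV) / P = 18,765.1488 / 2,565.3219 = 7.31493 years.

7.3149 years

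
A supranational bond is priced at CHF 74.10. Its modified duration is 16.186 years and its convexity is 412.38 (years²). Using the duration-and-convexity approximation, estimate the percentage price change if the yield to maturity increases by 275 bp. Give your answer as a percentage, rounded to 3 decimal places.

Duration effect: -D_mod·Δy = -16.186 × (+0.0275) = -0.445115
Convexity effect: ½·C·(Δy)² = 0.5 × 412.38 × (0.0275)² = +0.1559311875
ΔP/P ≈ -0.445115 + 0.1559311875 = -0.2891838125
= -28.91838125%.

-28.918%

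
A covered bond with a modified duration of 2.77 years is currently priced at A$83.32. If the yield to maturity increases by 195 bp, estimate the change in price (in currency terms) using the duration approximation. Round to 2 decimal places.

Duration approximation: ΔP/P ≈ -D_mod · Δy = -2.77 × (+0.0195) = -0.054015.
ΔP ≈ 83.32 × (-0.054015) = -4.5005298.

-A$4.50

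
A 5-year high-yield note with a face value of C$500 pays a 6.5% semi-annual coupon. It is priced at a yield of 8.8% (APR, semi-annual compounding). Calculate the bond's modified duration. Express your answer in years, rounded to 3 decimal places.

4.128 years

Periodic yield y = 0.044. First find Macaulay duration:
  t   CF        PV=CF/(1+0.044)^t    t·PV
  1        16.25        15.5651        15.5651
  2        16.25        14.9091        29.8183
  3        16.25        14.2808        42.8423
  4        16.25        13.6789        54.7156
  5        16.25        13.1024        65.5120
  6        16.25        12.5502        75.3012
  7        16.25        12.0213        84.1488
  8        16.25        11.5146        92.1169
  9        16.25        11.0293        99.2639
  10      516.25       335.6256     3,356.2560
  Σ                    454.2773     3,915.5401
P = 454.2773; Macaulay duration = 3,915.5401 / 454.2773 = 8.61927 half-year periods = 4.30964 years.
Modified duration = D_Mac / (1 + y) = 4.30964 / 1.044 = 4.12800 years.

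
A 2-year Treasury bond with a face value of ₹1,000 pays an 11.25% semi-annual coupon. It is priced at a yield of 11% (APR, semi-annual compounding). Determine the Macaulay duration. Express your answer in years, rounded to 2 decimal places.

Periodic yield y = 0.055. Discount each cash flow and weight by its period:
  t   CF        PV=CF/(1+0.055)^t    t·PV
  1        56.25        53.3175        53.3175
  2        56.25        50.5379       101.0759
  3        56.25        47.9033       143.7098
  4     1,056.25       852.6227     3,410.4907
  Σ                  1,004.3814     3,708.5940
Price P = Σ PV = 1,004.3814.
Macaulay duration = Σ(t·PV) / P = 3,708.5940 / 1,004.3814 = 3.69242 half-year periods.
In years: 3.69242 / 2 = 1.84621 years.

1.85 years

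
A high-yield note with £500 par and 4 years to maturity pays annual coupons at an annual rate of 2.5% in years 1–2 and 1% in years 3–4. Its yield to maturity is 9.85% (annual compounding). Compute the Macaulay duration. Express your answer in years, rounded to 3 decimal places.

Periodic yield y = 0.0985. Discount each cash flow and weight by its year:
  t   CF        PV=CF/(1+0.0985)^t    t·PV
  1        12.50        11.3792        11.3792
  2        12.50        10.3588        20.7176
  3         5.00         3.7720        11.3160
  4       505.00       346.8096     1,387.2385
  Σ                    372.3196     1,430.6512
Price P = Σ PV = 372.3196.
Macaulay duration = Σ(t·PV) / P = 1,430.6512 / 372.3196 = 3.84254 years.

3.843 years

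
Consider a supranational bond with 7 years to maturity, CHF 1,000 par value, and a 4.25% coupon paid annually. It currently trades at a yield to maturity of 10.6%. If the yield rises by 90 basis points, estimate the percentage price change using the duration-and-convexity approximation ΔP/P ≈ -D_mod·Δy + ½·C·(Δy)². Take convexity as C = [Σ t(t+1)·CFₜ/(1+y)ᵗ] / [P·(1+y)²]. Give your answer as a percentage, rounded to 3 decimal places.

-4.740%

With y = 0.106:
  t   CF        PV=CF/(1+0.106)^t    t·PV        t(t+1)·PV
  1        42.50        38.4268        38.4268          76.8535
  2        42.50        34.7439        69.4878         208.4635
  3        42.50        31.4140        94.2421         376.9683
  4        42.50        28.4033       113.6131         568.0655
  5        42.50        25.6811       128.4054         770.4324
  6        42.50        23.2198       139.3187         975.2309
  7     1,042.50       514.9798     3,604.8584      28,838.8675
  Σ                    696.8686     4,188.3523      31,814.8816
P = 696.8686; D_Mac = 6.01025 yrs; D_mod = 5.43422 yrs; C = 37.32236.
Duration effect: -5.43422 × (+0.009) = -0.048908
Convexity effect: 0.5 × 37.32236 × (0.009)² = +0.0015116
ΔP/P ≈ -0.048908 + 0.0015116 = -0.047396 = -4.7396%.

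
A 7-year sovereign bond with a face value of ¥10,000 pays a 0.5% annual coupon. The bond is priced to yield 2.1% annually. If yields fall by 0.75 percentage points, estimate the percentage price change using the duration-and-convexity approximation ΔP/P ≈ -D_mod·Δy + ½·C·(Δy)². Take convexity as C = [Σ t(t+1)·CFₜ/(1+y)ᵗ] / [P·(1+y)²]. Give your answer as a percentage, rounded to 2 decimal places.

+5.21%

With y = 0.021:
  t   CF        PV=CF/(1+0.021)^t    t·PV        t(t+1)·PV
  1        50.00        48.9716        48.9716          97.9432
  2        50.00        47.9643        95.9287         287.7861
  3        50.00        46.9778       140.9334         563.7337
  4        50.00        46.0116       184.0463         920.2314
  5        50.00        45.0652       225.3260       1,351.9560
  6        50.00        44.1383       264.8298       1,853.8084
  7    10,050.00     8,689.3215    60,825.2506     486,602.0051
  Σ                  8,968.4503    61,785.2864     491,677.4638
P = 8,968.4503; D_Mac = 6.88918 yrs; D_mod = 6.74748 yrs; C = 52.59100.
Duration effect: -6.74748 × (-0.0075) = +0.050606
Convexity effect: 0.5 × 52.59100 × (-0.0075)² = +0.0014791
ΔP/P ≈ +0.050606 + 0.0014791 = +0.052085 = +5.2085%.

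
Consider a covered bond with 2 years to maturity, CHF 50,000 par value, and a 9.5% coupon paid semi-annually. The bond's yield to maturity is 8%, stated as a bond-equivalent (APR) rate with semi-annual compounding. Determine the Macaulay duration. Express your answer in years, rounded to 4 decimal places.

1.8700 years

Periodic yield y = 0.04. Discount each cash flow and weight by its period:
  t   CF        PV=CF/(1+0.04)^t    t·PV
  1     2,375.00     2,283.6538     2,283.6538
  2     2,375.00     2,195.8210     4,391.6420
  3     2,375.00     2,111.3664     6,334.0991
  4    52,375.00    44,770.3695   179,081.4780
  Σ                 51,361.2107   192,090.8729
Price P = Σ PV = 51,361.2107.
Macaulay duration = Σ(t·PV) / P = 192,090.8729 / 51,361.2107 = 3.74000 half-year periods.
In years: 3.74000 / 2 = 1.87000 years.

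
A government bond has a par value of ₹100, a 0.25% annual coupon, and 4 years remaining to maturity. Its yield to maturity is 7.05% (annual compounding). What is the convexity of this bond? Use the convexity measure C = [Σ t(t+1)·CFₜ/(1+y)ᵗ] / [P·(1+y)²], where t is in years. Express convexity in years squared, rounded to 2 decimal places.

17.35

With y = 0.0705:
  t   CF        PV=CF/(1+0.0705)^t    t·PV        t(t+1)·PV
  1         0.25         0.2335         0.2335           0.4671
  2         0.25         0.2182         0.4363           1.3089
  3         0.25         0.2038         0.6114           2.4455
  4       100.25        76.3375       305.3498       1,526.7492
  Σ                     76.9929       306.6310       1,530.9706
P = 76.9929.
Convexity = Σ t(t+1)·PV / [P·(1+y)²] = 1,530.9706 / (76.9929 × 1.145970) = 17.35172.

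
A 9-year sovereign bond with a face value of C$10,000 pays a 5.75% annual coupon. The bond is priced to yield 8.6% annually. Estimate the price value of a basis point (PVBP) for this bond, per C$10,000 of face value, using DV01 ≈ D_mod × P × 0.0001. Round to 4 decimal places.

Periodic yield y = 0.086.
  t   CF        PV=CF/(1+0.086)^t    t·PV
  1       575.00       529.4659       529.4659
  2       575.00       487.5377       975.0754
  3       575.00       448.9297     1,346.7892
  4       575.00       413.3791     1,653.5165
  5       575.00       380.6438     1,903.2188
  6       575.00       350.5007     2,103.0042
  7       575.00       322.7447     2,259.2126
  8       575.00       297.1866     2,377.4929
  9    10,575.00     5,032.8264    45,295.4374
  Σ                  8,263.2146    58,443.2130
P = 8,263.2146; D_Mac = 7.07270 yrs; D_mod = 6.51261 yrs.
DV01 ≈ 6.51261 × 8,263.2146 × 0.0001 = 5.381511.

C$5.3815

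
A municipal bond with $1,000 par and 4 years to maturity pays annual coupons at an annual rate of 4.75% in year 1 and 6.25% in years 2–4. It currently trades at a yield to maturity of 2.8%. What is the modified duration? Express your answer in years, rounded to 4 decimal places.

3.6165 years

Periodic yield y = 0.028. First find Macaulay duration:
  t   CF        PV=CF/(1+0.028)^t    t·PV
  1        47.50        46.2062        46.2062
  2        62.50        59.1417       118.2834
  3        62.50        57.5308       172.5925
  4     1,062.50       951.3854     3,805.5416
  Σ                  1,114.2642     4,142.6237
P = 1,114.2642; Macaulay duration = 4,142.6237 / 1,114.2642 = 3.71781 years.
Modified duration = D_Mac / (1 + y) = 3.71781 / 1.028 = 3.61655 years.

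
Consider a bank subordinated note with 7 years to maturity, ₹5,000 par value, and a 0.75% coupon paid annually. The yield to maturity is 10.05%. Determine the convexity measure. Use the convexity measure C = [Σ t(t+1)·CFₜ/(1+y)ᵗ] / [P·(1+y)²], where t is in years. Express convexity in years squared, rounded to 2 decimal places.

With y = 0.1005:
  t   CF        PV=CF/(1+0.1005)^t    t·PV        t(t+1)·PV
  1        37.50        34.0754        34.0754          68.1508
  2        37.50        30.9636        61.9272         185.7815
  3        37.50        28.1359        84.4078         337.6310
  4        37.50        25.5665       102.2660         511.3298
  5        37.50        23.2317       116.1585         696.9511
  6        37.50        21.1101       126.6608         886.6256
  7     5,037.50     2,576.8238    18,037.7669     144,302.1354
  Σ                  2,739.9071    18,563.2625     146,988.6052
P = 2,739.9071.
Convexity = Σ t(t+1)·PV / [P·(1+y)²] = 146,988.6052 / (2,739.9071 × 1.211100) = 44.29633.

44.30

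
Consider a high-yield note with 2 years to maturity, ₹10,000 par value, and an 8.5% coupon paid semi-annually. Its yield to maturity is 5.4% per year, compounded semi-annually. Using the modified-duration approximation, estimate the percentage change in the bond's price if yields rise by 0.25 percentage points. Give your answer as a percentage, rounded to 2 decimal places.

Periodic yield y = 0.027. Modified duration first:
  t   CF        PV=CF/(1+0.027)^t    t·PV
  1       425.00       413.8267       413.8267
  2       425.00       402.9471       805.8942
  3       425.00       392.3536     1,177.0607
  4    10,425.00     9,371.1802    37,484.7208
  Σ                 10,580.3076    39,881.5024
P = 10,580.3076; D_Mac = 3.76941 half-year periods = 1.88470 yrs; D_mod = 1.88470/(1+0.027) = 1.83516 yrs.
ΔP/P ≈ -D_mod · Δy = -1.83516 × (+0.0025) = -0.004588 = -0.4588%.

-0.46%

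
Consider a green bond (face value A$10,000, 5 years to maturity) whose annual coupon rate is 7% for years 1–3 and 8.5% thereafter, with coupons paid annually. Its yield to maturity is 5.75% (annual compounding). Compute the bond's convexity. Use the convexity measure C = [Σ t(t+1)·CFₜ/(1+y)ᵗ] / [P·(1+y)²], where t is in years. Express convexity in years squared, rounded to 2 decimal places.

22.59

With y = 0.0575:
  t   CF        PV=CF/(1+0.0575)^t    t·PV        t(t+1)·PV
  1       700.00       661.9385       661.9385       1,323.8771
  2       700.00       625.9466     1,251.8932       3,755.6796
  3       700.00       591.9117     1,775.7350       7,102.9402
  4       850.00       679.6689     2,718.6757      13,593.3787
  5    10,850.00     8,204.0417    41,020.2084     246,121.2503
  Σ                 10,763.5074    47,428.4509     271,897.1259
P = 10,763.5074.
Convexity = Σ t(t+1)·PV / [P·(1+y)²] = 271,897.1259 / (10,763.5074 × 1.118306) = 22.58864.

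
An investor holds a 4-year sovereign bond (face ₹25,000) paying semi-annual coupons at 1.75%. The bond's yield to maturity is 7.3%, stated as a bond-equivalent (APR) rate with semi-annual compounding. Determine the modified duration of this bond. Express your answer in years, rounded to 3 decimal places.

Periodic yield y = 0.0365. First find Macaulay duration:
  t   CF        PV=CF/(1+0.0365)^t    t·PV
  1       218.75       211.0468       211.0468
  2       218.75       203.6149       407.2297
  3       218.75       196.4446       589.3339
  4       218.75       189.5269       758.1076
  5       218.75       182.8528       914.2638
  6       218.75       176.4137     1,058.4820
  7       218.75       170.2013     1,191.4092
  8    25,218.75    18,930.8060   151,446.4480
  Σ                 20,260.9069   156,576.3210
P = 20,260.9069; Macaulay duration = 156,576.3210 / 20,260.9069 = 7.72800 half-year periods = 3.86400 years.
Modified duration = D_Mac / (1 + y) = 3.86400 / 1.0365 = 3.72793 years.

3.728 years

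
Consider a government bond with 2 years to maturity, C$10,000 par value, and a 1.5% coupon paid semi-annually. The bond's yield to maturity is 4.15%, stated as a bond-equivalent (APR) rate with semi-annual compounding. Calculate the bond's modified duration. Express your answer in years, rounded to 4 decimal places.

1.9369 years

Periodic yield y = 0.02075. First find Macaulay duration:
  t   CF        PV=CF/(1+0.02075)^t    t·PV
  1        75.00        73.4754        73.4754
  2        75.00        71.9818       143.9635
  3        75.00        70.5185       211.5555
  4    10,075.00     9,280.4172    37,121.6688
  Σ                  9,496.3929    37,550.6632
P = 9,496.3929; Macaulay duration = 37,550.6632 / 9,496.3929 = 3.95420 half-year periods = 1.97710 years.
Modified duration = D_Mac / (1 + y) = 1.97710 / 1.02075 = 1.93691 years.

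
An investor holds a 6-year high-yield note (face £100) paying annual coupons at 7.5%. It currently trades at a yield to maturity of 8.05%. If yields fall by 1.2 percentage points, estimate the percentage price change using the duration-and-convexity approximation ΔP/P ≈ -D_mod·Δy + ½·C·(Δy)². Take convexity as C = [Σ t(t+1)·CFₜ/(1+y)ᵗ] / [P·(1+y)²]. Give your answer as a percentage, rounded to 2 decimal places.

With y = 0.0805:
  t   CF        PV=CF/(1+0.0805)^t    t·PV        t(t+1)·PV
  1         7.50         6.9412         6.9412          13.8825
  2         7.50         6.4241        12.8482          38.5445
  3         7.50         5.9455        17.8364          71.3458
  4         7.50         5.5025        22.0101         110.0505
  5         7.50         5.0926        25.4629         152.7772
  6       107.50        67.5554       405.3322       2,837.3253
  Σ                     97.4613       490.4310       3,223.9258
P = 97.4613; D_Mac = 5.03206 yrs; D_mod = 4.65716 yrs; C = 28.33371.
Duration effect: -4.65716 × (-0.012) = +0.055886
Convexity effect: 0.5 × 28.33371 × (-0.012)² = +0.0020400
ΔP/P ≈ +0.055886 + 0.0020400 = +0.057926 = +5.7926%.

+5.79%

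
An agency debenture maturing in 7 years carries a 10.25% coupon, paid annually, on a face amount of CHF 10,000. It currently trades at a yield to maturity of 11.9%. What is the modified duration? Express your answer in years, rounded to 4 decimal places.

4.6928 years

Periodic yield y = 0.119. First find Macaulay duration:
  t   CF        PV=CF/(1+0.119)^t    t·PV
  1     1,025.00       915.9964       915.9964
  2     1,025.00       818.5848     1,637.1697
  3     1,025.00       731.5325     2,194.5974
  4     1,025.00       653.7377     2,614.9507
  5     1,025.00       584.2160     2,921.0799
  6     1,025.00       522.0876     3,132.5254
  7    11,025.00     5,018.4314    35,129.0198
  Σ                  9,244.5864    48,545.3393
P = 9,244.5864; Macaulay duration = 48,545.3393 / 9,244.5864 = 5.25122 years.
Modified duration = D_Mac / (1 + y) = 5.25122 / 1.119 = 4.69278 years.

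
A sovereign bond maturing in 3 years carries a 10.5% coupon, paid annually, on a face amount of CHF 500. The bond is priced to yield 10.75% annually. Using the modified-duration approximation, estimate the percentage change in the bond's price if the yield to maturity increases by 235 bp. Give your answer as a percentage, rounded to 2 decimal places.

Periodic yield y = 0.1075. Modified duration first:
  t   CF        PV=CF/(1+0.1075)^t    t·PV
  1        52.50        47.4041        47.4041
  2        52.50        42.8028        85.6055
  3       552.50       406.7252     1,220.1756
  Σ                    496.9320     1,353.1852
P = 496.9320; D_Mac = 2.72308 yrs; D_mod = 2.72308/(1+0.1075) = 2.45876 yrs.
ΔP/P ≈ -D_mod · Δy = -2.45876 × (+0.0235) = -0.057781 = -5.7781%.

-5.78%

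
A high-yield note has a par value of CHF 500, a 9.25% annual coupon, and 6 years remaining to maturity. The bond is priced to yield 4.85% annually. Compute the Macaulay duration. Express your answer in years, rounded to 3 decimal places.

4.984 years

Periodic yield y = 0.0485. Discount each cash flow and weight by its year:
  t   CF        PV=CF/(1+0.0485)^t    t·PV
  1        46.25        44.1106        44.1106
  2        46.25        42.0702        84.1405
  3        46.25        40.1242       120.3726
  4        46.25        38.2682       153.0728
  5        46.25        36.4980       182.4902
  6       546.25       411.1316     2,466.7895
  Σ                    612.2029     3,050.9762
Price P = Σ PV = 612.2029.
Macaulay duration = Σ(t·PV) / P = 3,050.9762 / 612.2029 = 4.98360 years.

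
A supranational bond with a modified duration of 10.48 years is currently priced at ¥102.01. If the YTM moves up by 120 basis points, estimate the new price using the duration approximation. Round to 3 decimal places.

¥89.181

Duration approximation: ΔP/P ≈ -D_mod · Δy = -10.48 × (+0.012) = -0.125760.
New price ≈ 102.01 × (1 - 0.125760) = 89.1812224.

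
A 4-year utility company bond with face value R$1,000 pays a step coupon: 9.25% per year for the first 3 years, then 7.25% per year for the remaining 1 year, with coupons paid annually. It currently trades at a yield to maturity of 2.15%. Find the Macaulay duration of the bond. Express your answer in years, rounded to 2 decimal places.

3.57 years

Periodic yield y = 0.0215. Discount each cash flow and weight by its year:
  t   CF        PV=CF/(1+0.0215)^t    t·PV
  1        92.50        90.5531        90.5531
  2        92.50        88.6472       177.2944
  3        92.50        86.7814       260.3442
  4     1,072.50       985.0172     3,940.0688
  Σ                  1,250.9989     4,468.2605
Price P = Σ PV = 1,250.9989.
Macaulay duration = Σ(t·PV) / P = 4,468.2605 / 1,250.9989 = 3.57175 years.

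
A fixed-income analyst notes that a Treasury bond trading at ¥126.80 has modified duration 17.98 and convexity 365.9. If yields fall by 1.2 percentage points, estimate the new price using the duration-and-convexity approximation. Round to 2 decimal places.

Duration effect: -D_mod·Δy = -17.98 × (-0.012) = +0.215760
Convexity effect: ½·C·(Δy)² = 0.5 × 365.9 × (-0.012)² = +0.0263448
ΔP/P ≈ +0.215760 + 0.0263448 = +0.2421048
New price ≈ 126.80 × (1 + 0.2421048) = 157.49888864.

¥157.50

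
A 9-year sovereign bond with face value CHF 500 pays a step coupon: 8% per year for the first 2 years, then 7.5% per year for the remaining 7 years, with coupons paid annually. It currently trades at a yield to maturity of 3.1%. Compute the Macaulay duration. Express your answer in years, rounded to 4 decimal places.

7.1379 years

Periodic yield y = 0.031. Discount each cash flow and weight by its year:
  t   CF        PV=CF/(1+0.031)^t    t·PV
  1        40.00        38.7973        38.7973
  2        40.00        37.6307        75.2615
  3        37.50        34.2181       102.6542
  4        37.50        33.1892       132.7567
  5        37.50        32.1913       160.9563
  6        37.50        31.2233       187.3400
  7        37.50        30.2845       211.9916
  8        37.50        29.3739       234.9914
  9       537.50       408.3669     3,675.3017
  Σ                    675.2751     4,820.0506
Price P = Σ PV = 675.2751.
Macaulay duration = Σ(t·PV) / P = 4,820.0506 / 675.2751 = 7.13791 years.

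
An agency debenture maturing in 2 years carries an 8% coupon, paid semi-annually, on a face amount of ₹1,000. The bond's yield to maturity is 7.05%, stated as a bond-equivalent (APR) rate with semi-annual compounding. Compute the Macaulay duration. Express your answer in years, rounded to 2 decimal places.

Periodic yield y = 0.03525. Discount each cash flow and weight by its period:
  t   CF        PV=CF/(1+0.03525)^t    t·PV
  1        40.00        38.6380        38.6380
  2        40.00        37.3224        74.6448
  3        40.00        36.0516       108.1547
  4     1,040.00       905.4248     3,621.6992
  Σ                  1,017.4368     3,843.1367
Price P = Σ PV = 1,017.4368.
Macaulay duration = Σ(t·PV) / P = 3,843.1367 / 1,017.4368 = 3.77727 half-year periods.
In years: 3.77727 / 2 = 1.88864 years.

1.89 years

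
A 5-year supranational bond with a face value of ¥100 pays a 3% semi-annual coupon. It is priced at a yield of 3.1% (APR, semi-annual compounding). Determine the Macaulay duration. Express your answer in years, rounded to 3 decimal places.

Periodic yield y = 0.0155. Discount each cash flow and weight by its period:
  t   CF        PV=CF/(1+0.0155)^t    t·PV
  1         1.50         1.4771         1.4771
  2         1.50         1.4546         2.9091
  3         1.50         1.4324         4.2971
  4         1.50         1.4105         5.6420
  5         1.50         1.3890         6.9448
  6         1.50         1.3678         8.2066
  7         1.50         1.3469         9.4282
  8         1.50         1.3263        10.6106
  9         1.50         1.3061        11.7548
  10      101.50        87.0296       870.2956
  Σ                     99.5401       931.5659
Price P = Σ PV = 99.5401.
Macaulay duration = Σ(t·PV) / P = 931.5659 / 99.5401 = 9.35870 half-year periods.
In years: 9.35870 / 2 = 4.67935 years.

4.679 years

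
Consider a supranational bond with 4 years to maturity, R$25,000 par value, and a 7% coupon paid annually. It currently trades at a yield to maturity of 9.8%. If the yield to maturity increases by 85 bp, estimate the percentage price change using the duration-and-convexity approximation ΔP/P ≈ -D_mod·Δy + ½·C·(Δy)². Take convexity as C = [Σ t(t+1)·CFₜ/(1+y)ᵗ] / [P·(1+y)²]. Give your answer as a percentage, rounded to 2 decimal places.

-2.74%

With y = 0.098:
  t   CF        PV=CF/(1+0.098)^t    t·PV        t(t+1)·PV
  1     1,750.00     1,593.8069     1,593.8069       3,187.6138
  2     1,750.00     1,451.5546     2,903.1091       8,709.3274
  3     1,750.00     1,321.9987     3,965.9961      15,863.9844
  4    26,750.00    18,404.0933    73,616.3731     368,081.8657
  Σ                 22,771.4535    82,079.2853     395,842.7914
P = 22,771.4535; D_Mac = 3.60448 yrs; D_mod = 3.28277 yrs; C = 14.41874.
Duration effect: -3.28277 × (+0.0085) = -0.027904
Convexity effect: 0.5 × 14.41874 × (0.0085)² = +0.0005209
ΔP/P ≈ -0.027904 + 0.0005209 = -0.027383 = -2.7383%.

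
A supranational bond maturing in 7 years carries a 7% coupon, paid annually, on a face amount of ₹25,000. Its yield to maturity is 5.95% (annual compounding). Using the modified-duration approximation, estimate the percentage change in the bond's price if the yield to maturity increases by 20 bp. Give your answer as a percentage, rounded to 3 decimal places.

Periodic yield y = 0.0595. Modified duration first:
  t   CF        PV=CF/(1+0.0595)^t    t·PV
  1     1,750.00     1,651.7225     1,651.7225
  2     1,750.00     1,558.9641     3,117.9283
  3     1,750.00     1,471.4150     4,414.2449
  4     1,750.00     1,388.7824     5,555.1296
  5     1,750.00     1,310.7904     6,553.9519
  6     1,750.00     1,237.1783     7,423.0696
  7    26,750.00    17,849.1303   124,943.9118
  Σ                 26,467.9829   153,659.9586
P = 26,467.9829; D_Mac = 5.80550 yrs; D_mod = 5.80550/(1+0.0595) = 5.47947 yrs.
ΔP/P ≈ -D_mod · Δy = -5.47947 × (+0.002) = -0.010959 = -1.0959%.

-1.096%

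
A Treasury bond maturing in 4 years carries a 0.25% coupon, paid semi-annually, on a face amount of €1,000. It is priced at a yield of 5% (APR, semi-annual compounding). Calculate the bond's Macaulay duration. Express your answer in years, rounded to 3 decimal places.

3.980 years

Periodic yield y = 0.025. Discount each cash flow and weight by its period:
  t   CF        PV=CF/(1+0.025)^t    t·PV
  1         1.25         1.2195         1.2195
  2         1.25         1.1898         2.3795
  3         1.25         1.1607         3.4822
  4         1.25         1.1324         4.5298
  5         1.25         1.1048         5.5241
  6         1.25         1.0779         6.4672
  7         1.25         1.0516         7.3611
  8     1,001.25       821.7725     6,574.1800
  Σ                    829.7092     6,605.1435
Price P = Σ PV = 829.7092.
Macaulay duration = Σ(t·PV) / P = 6,605.1435 / 829.7092 = 7.96079 half-year periods.
In years: 7.96079 / 2 = 3.98040 years.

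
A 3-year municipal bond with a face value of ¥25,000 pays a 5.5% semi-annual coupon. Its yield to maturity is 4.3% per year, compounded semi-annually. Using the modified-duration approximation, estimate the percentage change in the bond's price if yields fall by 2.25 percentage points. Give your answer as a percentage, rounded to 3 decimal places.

Periodic yield y = 0.0215. Modified duration first:
  t   CF        PV=CF/(1+0.0215)^t    t·PV
  1       687.50       673.0299       673.0299
  2       687.50       658.8643     1,317.7286
  3       687.50       644.9968     1,934.9905
  4       687.50       631.4213     2,525.6851
  5       687.50       618.1315     3,090.6573
  6    25,687.50    22,609.5341   135,657.2047
  Σ                 25,835.9778   145,199.2960
P = 25,835.9778; D_Mac = 5.62004 half-year periods = 2.81002 yrs; D_mod = 2.81002/(1+0.0215) = 2.75088 yrs.
ΔP/P ≈ -D_mod · Δy = -2.75088 × (-0.0225) = +0.061895 = +6.1895%.

+6.189%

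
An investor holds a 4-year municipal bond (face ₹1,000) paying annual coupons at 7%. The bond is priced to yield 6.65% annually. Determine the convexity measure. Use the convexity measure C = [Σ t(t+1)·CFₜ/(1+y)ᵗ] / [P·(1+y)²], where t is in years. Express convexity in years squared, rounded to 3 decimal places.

With y = 0.0665:
  t   CF        PV=CF/(1+0.0665)^t    t·PV        t(t+1)·PV
  1        70.00        65.6353        65.6353         131.2705
  2        70.00        61.5427       123.0853         369.2560
  3        70.00        57.7053       173.1158         692.4632
  4     1,070.00       827.0663     3,308.2653      16,541.3265
  Σ                  1,011.9495     3,670.1017      17,734.3162
P = 1,011.9495.
Convexity = Σ t(t+1)·PV / [P·(1+y)²] = 17,734.3162 / (1,011.9495 × 1.137422) = 15.40756.

15.408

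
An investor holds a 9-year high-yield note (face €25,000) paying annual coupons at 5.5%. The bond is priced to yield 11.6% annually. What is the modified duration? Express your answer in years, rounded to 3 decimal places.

Periodic yield y = 0.116. First find Macaulay duration:
  t   CF        PV=CF/(1+0.116)^t    t·PV
  1     1,375.00     1,232.0789     1,232.0789
  2     1,375.00     1,104.0133     2,208.0266
  3     1,375.00       989.2592     2,967.7777
  4     1,375.00       886.4330     3,545.7320
  5     1,375.00       794.2948     3,971.4741
  6     1,375.00       711.7337     4,270.4022
  7     1,375.00       637.7542     4,464.2795
  8     1,375.00       571.4643     4,571.7148
  9    26,375.00     9,822.3344    88,401.0099
  Σ                 16,749.3659   115,632.4956
P = 16,749.3659; Macaulay duration = 115,632.4956 / 16,749.3659 = 6.90369 years.
Modified duration = D_Mac / (1 + y) = 6.90369 / 1.116 = 6.18611 years.

6.186 years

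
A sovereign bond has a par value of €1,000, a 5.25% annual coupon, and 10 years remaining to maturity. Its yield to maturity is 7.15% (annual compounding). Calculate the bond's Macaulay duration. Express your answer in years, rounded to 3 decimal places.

Periodic yield y = 0.0715. Discount each cash flow and weight by its year:
  t   CF        PV=CF/(1+0.0715)^t    t·PV
  1        52.50        48.9967        48.9967
  2        52.50        45.7272        91.4545
  3        52.50        42.6759       128.0277
  4        52.50        39.8282       159.3128
  5        52.50        37.1705       185.8525
  6        52.50        34.6902       208.1409
  7        52.50        32.3753       226.6272
  8        52.50        30.2150       241.7196
  9        52.50        28.1987       253.7887
  10    1,052.50       527.5946     5,275.9461
  Σ                    867.4724     6,819.8668
Price P = Σ PV = 867.4724.
Macaulay duration = Σ(t·PV) / P = 6,819.8668 / 867.4724 = 7.86177 years.

7.862 years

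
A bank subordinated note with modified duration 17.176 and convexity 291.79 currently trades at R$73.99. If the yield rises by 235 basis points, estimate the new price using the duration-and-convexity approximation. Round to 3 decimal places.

Duration effect: -D_mod·Δy = -17.176 × (+0.0235) = -0.403636
Convexity effect: ½·C·(Δy)² = 0.5 × 291.79 × (0.0235)² = +0.08057051375
ΔP/P ≈ -0.403636 + 0.08057051375 = -0.32306548625
New price ≈ 73.99 × (1 - 0.32306548625) = 50.0863846723625.

R$50.086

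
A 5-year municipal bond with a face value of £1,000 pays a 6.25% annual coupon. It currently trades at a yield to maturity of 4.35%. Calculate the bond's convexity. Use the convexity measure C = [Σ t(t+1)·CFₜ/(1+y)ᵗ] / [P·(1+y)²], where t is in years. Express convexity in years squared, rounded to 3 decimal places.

23.677

With y = 0.0435:
  t   CF        PV=CF/(1+0.0435)^t    t·PV        t(t+1)·PV
  1        62.50        59.8946        59.8946         119.7892
  2        62.50        57.3978       114.7956         344.3867
  3        62.50        55.0051       165.0152         660.0607
  4        62.50        52.7121       210.8483       1,054.2417
  5     1,062.50       858.7498     4,293.7492      25,762.4954
  Σ                  1,083.7594     4,844.3029      27,940.9737
P = 1,083.7594.
Convexity = Σ t(t+1)·PV / [P·(1+y)²] = 27,940.9737 / (1,083.7594 × 1.088892) = 23.67684.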